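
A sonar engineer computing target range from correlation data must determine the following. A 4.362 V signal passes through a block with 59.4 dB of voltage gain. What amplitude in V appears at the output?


Output voltage from dB gain:
V_out = V_in * 10^(gain_dB / 20)
      = 4.362 * 10^(59.4 / 20)
      = 4.362 * 933.254301
      = 4070.8553 V

4070.8553 V


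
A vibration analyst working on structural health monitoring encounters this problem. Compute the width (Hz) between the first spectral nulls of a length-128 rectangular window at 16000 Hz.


Main lobe width for a rectangular window:
Width = 2 * fs / N
      = 2 * 16000 / 128
      = 32000 / 128
      = 250.0 Hz

250.0 Hz


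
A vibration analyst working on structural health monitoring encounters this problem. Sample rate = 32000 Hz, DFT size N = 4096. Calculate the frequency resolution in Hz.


DFT frequency resolution:
df = fs / N
   = 32000 / 4096
   = 7.8125 Hz

7.8125 Hz


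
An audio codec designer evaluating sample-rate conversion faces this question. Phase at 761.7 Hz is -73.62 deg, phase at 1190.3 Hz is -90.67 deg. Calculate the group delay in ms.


Group delay from phase difference:
tau = -d(phi)/d(omega)
d(phi) = -17.05 deg = -0.297579 rad
d(omega) = 2*pi*(1190.3 - 761.7) = 2692.9732 rad/s
tau = -(-0.297579) / 2692.9732
    = 0.1105 ms

0.1105 ms


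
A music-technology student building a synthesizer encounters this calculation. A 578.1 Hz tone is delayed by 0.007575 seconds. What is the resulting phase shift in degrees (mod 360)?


Phase shift from frequency and time delay:
phi = 360 * f * t_delay
    = 360 * 578.1 * 0.007575
    = 1576.48 degrees
    mod 360 = 136.48 degrees

136.48 degrees


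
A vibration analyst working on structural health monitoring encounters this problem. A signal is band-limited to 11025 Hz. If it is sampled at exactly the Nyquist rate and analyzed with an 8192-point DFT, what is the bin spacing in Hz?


Step 1 — Nyquist sampling rate:
fs = 2 * fmax = 2 * 11025 = 22050 Hz

Step 2 — DFT bin spacing:
df = fs / N = 22050 / 8192 = 2.6917 Hz

2.6917 Hz


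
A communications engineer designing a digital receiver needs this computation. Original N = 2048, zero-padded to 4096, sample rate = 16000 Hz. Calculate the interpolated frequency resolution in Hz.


Frequency resolution after zero-padding:
N_padded = 2048 * 2 = 4096
df = fs / N_padded
   = 16000 / 4096
   = 3.9062 Hz

3.9062 Hz


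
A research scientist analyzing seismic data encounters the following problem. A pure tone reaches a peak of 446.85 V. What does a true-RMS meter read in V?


RMS voltage for a sinusoidal waveform:
V_rms = V_peak / sqrt(2)
      = 446.85 / 1.414214
      = 315.971 V

315.971 V


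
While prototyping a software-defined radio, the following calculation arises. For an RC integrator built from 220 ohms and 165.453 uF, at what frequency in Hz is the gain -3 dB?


Cutoff frequency of a first-order RC filter:
fc = 1 / (2 * pi * R * C)
C = 165.453 uF = 0.000165453 F
fc = 1 / (2 * pi * 220 * 0.000165453)
   = 1 / 0.22870580889833
   = 4.372429 Hz

4.372429 Hz


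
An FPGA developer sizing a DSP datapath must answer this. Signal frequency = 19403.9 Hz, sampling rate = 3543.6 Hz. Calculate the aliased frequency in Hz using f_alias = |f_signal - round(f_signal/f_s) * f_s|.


Compute the nearest integer multiple of fs to the signal:
n = round(19403.9 / 3543.6) = 5
f_alias = |19403.9 - 5 * 3543.6|
        = |19403.9 - 17718.0|
        = 1685.9 Hz

1685.9


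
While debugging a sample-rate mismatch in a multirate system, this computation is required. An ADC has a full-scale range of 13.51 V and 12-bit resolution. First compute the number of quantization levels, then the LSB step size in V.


Step 1 — number of quantization levels:
L = 2^N = 2^12 = 4096

Step 2 — LSB step size:
delta = Vfs / L
      = 13.51 / 4096
      = 0.00329834 V

Levels = 4096; step size = 0.00329834 V


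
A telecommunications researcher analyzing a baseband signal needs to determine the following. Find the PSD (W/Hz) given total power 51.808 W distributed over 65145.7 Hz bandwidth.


Power spectral density:
PSD = P / BW
    = 51.808 / 65145.7
    = 0.00079526 W/Hz

0.00079526 W/Hz


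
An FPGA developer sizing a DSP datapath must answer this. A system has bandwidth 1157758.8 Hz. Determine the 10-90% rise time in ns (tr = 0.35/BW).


Rise time from bandwidth relationship:
tr = 0.35 / BW
   = 0.35 / 1157758.8
   = 3.023082183e-07 s
   = 302.3082 ns

302.3082 ns


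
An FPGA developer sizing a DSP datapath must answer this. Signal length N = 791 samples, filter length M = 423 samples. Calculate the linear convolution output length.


Linear convolution output length:
L = N + M - 1
  = 791 + 423 - 1
  = 1213 samples

1213


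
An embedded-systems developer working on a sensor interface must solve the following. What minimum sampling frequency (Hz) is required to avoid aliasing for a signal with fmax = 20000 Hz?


The Nyquist rate is twice the maximum frequency component.
fs_min = 2 * fmax
      = 2 * 20000
      = 40000 Hz

40000


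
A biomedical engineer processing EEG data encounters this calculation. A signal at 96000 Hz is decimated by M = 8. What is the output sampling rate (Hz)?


Decimation reduces the sample rate:
fs_out = fs_in / M
       = 96000 / 8
       = 12000.0 Hz

12000.0 Hz


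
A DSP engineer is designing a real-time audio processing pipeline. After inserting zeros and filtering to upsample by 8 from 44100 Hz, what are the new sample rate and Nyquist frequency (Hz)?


Step 1 — output sample rate after interpolation by L:
fs_out = L * fs_in = 8 * 44100 = 352800 Hz

Step 2 — Nyquist frequency of the output stream:
f_Nyq = fs_out / 2 = 352800 / 2 = 176400.0 Hz

fs_out = 352800 Hz; f_Nyquist = 176400.0 Hz


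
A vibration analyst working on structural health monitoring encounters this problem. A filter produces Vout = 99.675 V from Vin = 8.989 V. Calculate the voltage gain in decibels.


Voltage gain in dB:
G = 20 * log10(Vout / Vin)
  = 20 * log10(99.675 / 8.989)
  = 20 * log10(11.088553)
  = 20 * 1.044875
  = 20.9 dB

20.9 dB


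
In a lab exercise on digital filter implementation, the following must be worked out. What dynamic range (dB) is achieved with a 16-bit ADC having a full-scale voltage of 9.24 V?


Dynamic range from full-scale to LSB:
V_min = V_max / 2^bits = 9.24 / 2^16
DR = 20 * log10(V_max / V_min)
   = 20 * log10(2^16)
   = 20 * 16 * log10(2)
   = 96.33 dB

96.33 dB


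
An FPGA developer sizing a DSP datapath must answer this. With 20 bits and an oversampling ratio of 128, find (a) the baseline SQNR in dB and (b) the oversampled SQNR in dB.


Step 1 — baseline SQNR at Nyquist:
SQNR_base = 6.02*N + 1.76
          = 6.02*20 + 1.76
          = 122.16 dB

Step 2 — oversampling processing gain:
G = 10*log10(OSR) = 10*log10(128) = 21.07 dB

Step 3 — total:
SQNR_total = 122.16 + 21.07 = 143.23 dB

Base SQNR = 122.16 dB; oversampled SQNR = 143.23 dB


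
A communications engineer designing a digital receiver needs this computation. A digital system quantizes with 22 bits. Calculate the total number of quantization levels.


Number of quantization levels = 2^N
= 2^22
= 4194304

4194304


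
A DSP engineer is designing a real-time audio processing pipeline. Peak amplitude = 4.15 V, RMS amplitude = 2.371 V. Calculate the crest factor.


Crest factor is the ratio of peak to RMS:
CF = V_peak / V_rms
   = 4.15 / 2.371
   = 1.7503

1.7503


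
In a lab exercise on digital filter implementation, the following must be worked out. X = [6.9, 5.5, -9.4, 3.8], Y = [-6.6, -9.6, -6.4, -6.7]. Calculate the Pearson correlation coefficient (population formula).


Pearson correlation coefficient (population):
r = cov(X,Y) / (std(X) * std(Y))
Mean X = 1.7, Mean Y = -7.325
Cov(X,Y) = -3.4575
Std(X) = 6.501923, Std(Y) = 1.317906
r = -0.4035

-0.4035


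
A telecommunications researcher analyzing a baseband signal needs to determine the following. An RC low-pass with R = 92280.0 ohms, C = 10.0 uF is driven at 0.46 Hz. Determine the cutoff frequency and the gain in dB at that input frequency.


Step 1 — cutoff frequency:
fc = 1 / (2*pi*R*C)
C = 10.0 uF = 1e-05 F
fc = 1 / (2*pi*92280.0*1e-05)
   = 0.17247 Hz

Step 2 — magnitude at f = 0.46 Hz:
|H(f)| = 1 / sqrt(1 + (f/fc)^2)
f/fc = 0.46 / 0.17247 = 2.667131
|H| = 1 / sqrt(1 + 7.113588) = 0.3510698
|H|_dB = 20*log10(0.3510698) = -9.09 dB

fc = 0.17247 Hz; |H(0.46 Hz)| = -9.09 dB


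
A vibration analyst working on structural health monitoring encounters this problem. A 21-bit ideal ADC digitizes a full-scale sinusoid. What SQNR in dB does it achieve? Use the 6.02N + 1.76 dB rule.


Theoretical SNR for a full-scale sinusoid:
SNR = 6.02 * N + 1.76
    = 6.02 * 21 + 1.76
    = 126.42 + 1.76
    = 128.18 dB

128.18 dB


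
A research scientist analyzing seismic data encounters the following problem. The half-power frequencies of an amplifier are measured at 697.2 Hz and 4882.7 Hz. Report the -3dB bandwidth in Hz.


Bandwidth is the difference of -3dB frequencies:
BW = f_high - f_low
   = 4882.7 - 697.2
   = 4185.5 Hz

4185.5 Hz


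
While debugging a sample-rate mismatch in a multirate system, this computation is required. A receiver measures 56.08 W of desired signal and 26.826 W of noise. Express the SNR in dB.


SNR in decibels:
SNR = 10 * log10(Ps / Pn)
    = 10 * log10(56.08 / 26.826)
    = 10 * log10(2.0905)
    = 10 * 0.3203
    = 3.2 dB

3.2 dB


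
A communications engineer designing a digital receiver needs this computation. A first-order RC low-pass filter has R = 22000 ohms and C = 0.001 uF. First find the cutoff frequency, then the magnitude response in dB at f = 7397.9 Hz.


Step 1 — cutoff frequency:
fc = 1 / (2*pi*R*C)
C = 0.001 uF = 1e-09 F
fc = 1 / (2*pi*22000*1e-09)
   = 7234.316 Hz

Step 2 — magnitude at f = 7397.9 Hz:
|H(f)| = 1 / sqrt(1 + (f/fc)^2)
f/fc = 7397.9 / 7234.316 = 1.022612
|H| = 1 / sqrt(1 + 1.045735) = 0.699158
|H|_dB = 20*log10(0.699158) = -3.11 dB

fc = 7234.316 Hz; |H(7397.9 Hz)| = -3.11 dB


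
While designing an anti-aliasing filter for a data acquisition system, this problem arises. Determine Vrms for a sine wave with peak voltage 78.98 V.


RMS voltage for a sinusoidal waveform:
V_rms = V_peak / sqrt(2)
      = 78.98 / 1.414214
      = 55.847 V

55.847 V


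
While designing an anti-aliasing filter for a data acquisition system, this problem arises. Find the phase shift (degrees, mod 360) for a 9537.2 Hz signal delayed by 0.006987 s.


Phase shift from frequency and time delay:
phi = 360 * f * t_delay
    = 360 * 9537.2 * 0.006987
    = 23989.11 degrees
    mod 360 = 229.11 degrees

229.11 degrees


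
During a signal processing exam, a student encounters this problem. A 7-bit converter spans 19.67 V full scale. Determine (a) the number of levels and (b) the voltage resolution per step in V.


Step 1 — number of quantization levels:
L = 2^N = 2^7 = 128

Step 2 — LSB step size:
delta = Vfs / L
      = 19.67 / 128
      = 0.15367188 V

Levels = 128; step size = 0.15367188 V


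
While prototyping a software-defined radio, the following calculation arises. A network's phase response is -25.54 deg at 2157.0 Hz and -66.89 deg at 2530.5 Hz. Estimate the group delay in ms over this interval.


Group delay from phase difference:
tau = -d(phi)/d(omega)
d(phi) = -41.35 deg = -0.721694 rad
d(omega) = 2*pi*(2530.5 - 2157.0) = 2346.7697 rad/s
tau = -(-0.721694) / 2346.7697
    = 0.3075 ms

0.3075 ms


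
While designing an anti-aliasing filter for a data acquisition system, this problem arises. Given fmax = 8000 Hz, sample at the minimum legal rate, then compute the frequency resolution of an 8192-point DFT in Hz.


Step 1 — Nyquist sampling rate:
fs = 2 * fmax = 2 * 8000 = 16000 Hz

Step 2 — DFT bin spacing:
df = fs / N = 16000 / 8192 = 1.9531 Hz

1.9531 Hz


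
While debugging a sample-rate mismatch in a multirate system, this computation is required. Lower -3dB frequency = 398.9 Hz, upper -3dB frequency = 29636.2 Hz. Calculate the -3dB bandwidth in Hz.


Bandwidth is the difference of -3dB frequencies:
BW = f_high - f_low
   = 29636.2 - 398.9
   = 29237.3 Hz

29237.3 Hz


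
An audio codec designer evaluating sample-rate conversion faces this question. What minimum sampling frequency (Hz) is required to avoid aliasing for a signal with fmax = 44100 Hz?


The Nyquist rate is twice the maximum frequency component.
fs_min = 2 * fmax
      = 2 * 44100
      = 88200 Hz

88200


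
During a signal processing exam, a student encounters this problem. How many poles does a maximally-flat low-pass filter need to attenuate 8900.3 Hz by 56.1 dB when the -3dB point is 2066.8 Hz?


Butterworth filter order formula:
n = log10(10^(A/10) - 1) / (2 * log10(f_stop/f_pass))
10^(56.1/10) - 1 = 407379.2778
f_stop/f_pass = 8900.3 / 2066.8 = 4.3063
n = 4.4235 -> ceil = 5

5


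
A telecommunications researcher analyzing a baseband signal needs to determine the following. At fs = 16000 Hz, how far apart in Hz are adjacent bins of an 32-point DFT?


DFT frequency resolution:
df = fs / N
   = 16000 / 32
   = 500.0 Hz

500.0 Hz


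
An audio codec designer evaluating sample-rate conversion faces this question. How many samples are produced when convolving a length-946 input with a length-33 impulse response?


Linear convolution output length:
L = N + M - 1
  = 946 + 33 - 1
  = 978 samples

978


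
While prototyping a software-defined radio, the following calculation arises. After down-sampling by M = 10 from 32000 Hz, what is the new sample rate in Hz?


Decimation reduces the sample rate:
fs_out = fs_in / M
       = 32000 / 10
       = 3200.0 Hz

3200.0 Hz


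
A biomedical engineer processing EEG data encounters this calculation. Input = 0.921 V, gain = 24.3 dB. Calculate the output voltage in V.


Output voltage from dB gain:
V_out = V_in * 10^(gain_dB / 20)
      = 0.921 * 10^(24.3 / 20)
      = 0.921 * 16.405898
      = 15.1098 V

15.1098 V


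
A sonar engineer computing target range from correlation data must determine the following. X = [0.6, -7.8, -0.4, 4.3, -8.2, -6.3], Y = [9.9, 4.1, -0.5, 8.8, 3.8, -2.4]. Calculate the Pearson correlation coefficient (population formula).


Pearson correlation coefficient (population):
r = cov(X,Y) / (std(X) * std(Y))
Mean X = -2.9667, Mean Y = 3.95
Cov(X,Y) = 11.045
Std(X) = 4.725345, Std(Y) = 4.45524
r = 0.5246

0.5246


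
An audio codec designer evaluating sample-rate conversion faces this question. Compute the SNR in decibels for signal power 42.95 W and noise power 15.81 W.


SNR in decibels:
SNR = 10 * log10(Ps / Pn)
    = 10 * log10(42.95 / 15.81)
    = 10 * log10(2.7166)
    = 10 * 0.434
    = 4.34 dB

4.34 dB


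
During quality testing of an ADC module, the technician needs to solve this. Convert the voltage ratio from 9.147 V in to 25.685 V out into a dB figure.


Voltage gain in dB:
G = 20 * log10(Vout / Vin)
  = 20 * log10(25.685 / 9.147)
  = 20 * log10(2.808024)
  = 20 * 0.448401
  = 8.97 dB

8.97 dB


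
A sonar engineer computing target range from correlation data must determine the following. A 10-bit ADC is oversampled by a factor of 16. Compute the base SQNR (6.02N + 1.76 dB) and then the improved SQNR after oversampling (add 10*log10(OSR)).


Step 1 — baseline SQNR at Nyquist:
SQNR_base = 6.02*N + 1.76
          = 6.02*10 + 1.76
          = 61.96 dB

Step 2 — oversampling processing gain:
G = 10*log10(OSR) = 10*log10(16) = 12.04 dB

Step 3 — total:
SQNR_total = 61.96 + 12.04 = 74.0 dB

Base SQNR = 61.96 dB; oversampled SQNR = 74.0 dB


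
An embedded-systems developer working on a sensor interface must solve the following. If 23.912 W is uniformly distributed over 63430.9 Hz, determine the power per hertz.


Power spectral density:
PSD = P / BW
    = 23.912 / 63430.9
    = 0.00037698 W/Hz

0.00037698 W/Hz


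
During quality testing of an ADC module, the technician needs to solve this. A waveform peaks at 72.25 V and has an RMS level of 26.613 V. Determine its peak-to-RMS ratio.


Crest factor is the ratio of peak to RMS:
CF = V_peak / V_rms
   = 72.25 / 26.613
   = 2.7148

2.7148


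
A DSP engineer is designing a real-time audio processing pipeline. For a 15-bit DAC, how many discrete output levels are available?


Number of quantization levels = 2^N
= 2^15
= 32768

32768


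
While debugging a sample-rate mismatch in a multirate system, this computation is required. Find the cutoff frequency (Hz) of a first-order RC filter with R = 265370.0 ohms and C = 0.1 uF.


Cutoff frequency of a first-order RC filter:
fc = 1 / (2 * pi * R * C)
C = 0.1 uF = 1e-07 F
fc = 1 / (2 * pi * 265370.0 * 1e-07)
   = 1 / 0.16673688849662
   = 5.997473 Hz

5.997473 Hz


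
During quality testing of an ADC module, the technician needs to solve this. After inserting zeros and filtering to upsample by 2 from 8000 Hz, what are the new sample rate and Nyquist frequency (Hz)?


Step 1 — output sample rate after interpolation by L:
fs_out = L * fs_in = 2 * 8000 = 16000 Hz

Step 2 — Nyquist frequency of the output stream:
f_Nyq = fs_out / 2 = 16000 / 2 = 8000.0 Hz

fs_out = 16000 Hz; f_Nyquist = 8000.0 Hz


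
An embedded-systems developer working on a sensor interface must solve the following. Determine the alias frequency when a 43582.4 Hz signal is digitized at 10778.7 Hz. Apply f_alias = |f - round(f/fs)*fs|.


Compute the nearest integer multiple of fs to the signal:
n = round(43582.4 / 10778.7) = 4
f_alias = |43582.4 - 4 * 10778.7|
        = |43582.4 - 43114.8|
        = 467.6 Hz

467.6


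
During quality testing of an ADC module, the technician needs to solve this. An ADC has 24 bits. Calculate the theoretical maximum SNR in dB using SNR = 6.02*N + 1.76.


Theoretical SNR for a full-scale sinusoid:
SNR = 6.02 * N + 1.76
    = 6.02 * 24 + 1.76
    = 144.48 + 1.76
    = 146.24 dB

146.24 dB


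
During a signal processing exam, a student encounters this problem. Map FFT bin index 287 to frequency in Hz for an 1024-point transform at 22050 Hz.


Frequency of DFT bin k:
f_k = k * fs / N
    = 287 * 22050 / 1024
    = 6328350 / 1024
    = 6180.029 Hz

6180.029 Hz


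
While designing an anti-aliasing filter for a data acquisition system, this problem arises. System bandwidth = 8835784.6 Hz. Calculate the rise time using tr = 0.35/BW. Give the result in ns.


Rise time from bandwidth relationship:
tr = 0.35 / BW
   = 0.35 / 8835784.6
   = 3.96116492e-08 s
   = 39.6116 ns

39.6116 ns


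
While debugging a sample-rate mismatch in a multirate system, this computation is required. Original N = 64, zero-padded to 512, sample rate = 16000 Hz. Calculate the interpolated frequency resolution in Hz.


Frequency resolution after zero-padding:
N_padded = 64 * 8 = 512
df = fs / N_padded
   = 16000 / 512
   = 31.25 Hz

31.25 Hz


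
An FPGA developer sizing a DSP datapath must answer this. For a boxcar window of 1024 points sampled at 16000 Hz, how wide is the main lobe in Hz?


Main lobe width for a rectangular window:
Width = 2 * fs / N
      = 2 * 16000 / 1024
      = 32000 / 1024
      = 31.25 Hz

31.25 Hz


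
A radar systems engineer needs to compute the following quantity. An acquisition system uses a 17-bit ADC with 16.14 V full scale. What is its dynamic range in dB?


Dynamic range from full-scale to LSB:
V_min = V_max / 2^bits = 16.14 / 2^17
DR = 20 * log10(V_max / V_min)
   = 20 * log10(2^17)
   = 20 * 17 * log10(2)
   = 102.35 dB

102.35 dB


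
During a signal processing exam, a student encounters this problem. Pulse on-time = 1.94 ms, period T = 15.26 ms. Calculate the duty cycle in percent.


Duty cycle as a percentage:
DC = (t_on / T) * 100
   = (1.94 / 15.26) * 100
   = 0.12713 * 100
   = 12.71 %

12.71 %


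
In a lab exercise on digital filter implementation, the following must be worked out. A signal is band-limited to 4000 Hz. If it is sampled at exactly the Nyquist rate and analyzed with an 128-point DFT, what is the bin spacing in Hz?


Step 1 — Nyquist sampling rate:
fs = 2 * fmax = 2 * 4000 = 8000 Hz

Step 2 — DFT bin spacing:
df = fs / N = 8000 / 128 = 62.5 Hz

62.5 Hz


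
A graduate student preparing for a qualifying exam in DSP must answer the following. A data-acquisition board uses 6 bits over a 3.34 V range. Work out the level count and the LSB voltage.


Step 1 — number of quantization levels:
L = 2^N = 2^6 = 64

Step 2 — LSB step size:
delta = Vfs / L
      = 3.34 / 64
      = 0.0521875 V

Levels = 64; step size = 0.0521875 V


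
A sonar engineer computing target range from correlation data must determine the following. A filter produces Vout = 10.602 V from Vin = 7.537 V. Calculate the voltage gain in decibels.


Voltage gain in dB:
G = 20 * log10(Vout / Vin)
  = 20 * log10(10.602 / 7.537)
  = 20 * log10(1.40666)
  = 20 * 0.148189
  = 2.96 dB

2.96 dB


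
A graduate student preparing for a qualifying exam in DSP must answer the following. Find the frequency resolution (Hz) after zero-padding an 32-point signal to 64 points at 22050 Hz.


Frequency resolution after zero-padding:
N_padded = 32 * 2 = 64
df = fs / N_padded
   = 22050 / 64
   = 344.5312 Hz

344.5312 Hz


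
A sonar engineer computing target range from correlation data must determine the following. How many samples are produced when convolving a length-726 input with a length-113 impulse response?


Linear convolution output length:
L = N + M - 1
  = 726 + 113 - 1
  = 838 samples

838


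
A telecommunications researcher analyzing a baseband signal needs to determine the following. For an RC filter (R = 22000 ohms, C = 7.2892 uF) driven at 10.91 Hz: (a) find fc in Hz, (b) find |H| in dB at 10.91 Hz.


Step 1 — cutoff frequency:
fc = 1 / (2*pi*R*C)
C = 7.2892 uF = 7.2892e-06 F
fc = 1 / (2*pi*22000*7.2892e-06)
   = 0.99247 Hz

Step 2 — magnitude at f = 10.91 Hz:
|H(f)| = 1 / sqrt(1 + (f/fc)^2)
f/fc = 10.91 / 0.99247 = 10.992776
|H| = 1 / sqrt(1 + 120.841124) = 0.0905948
|H|_dB = 20*log10(0.0905948) = -20.86 dB

fc = 0.99247 Hz; |H(10.91 Hz)| = -20.86 dB


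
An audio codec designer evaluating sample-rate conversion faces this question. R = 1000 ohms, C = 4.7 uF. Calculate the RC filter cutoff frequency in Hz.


Cutoff frequency of a first-order RC filter:
fc = 1 / (2 * pi * R * C)
C = 4.7 uF = 4.7e-06 F
fc = 1 / (2 * pi * 1000 * 4.7e-06)
   = 1 / 0.029530970943744
   = 33.862754 Hz

33.862754 Hz


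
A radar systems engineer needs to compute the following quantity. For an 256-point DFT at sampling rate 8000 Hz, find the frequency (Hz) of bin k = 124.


Frequency of DFT bin k:
f_k = k * fs / N
    = 124 * 8000 / 256
    = 992000 / 256
    = 3875.0 Hz

3875.0 Hz


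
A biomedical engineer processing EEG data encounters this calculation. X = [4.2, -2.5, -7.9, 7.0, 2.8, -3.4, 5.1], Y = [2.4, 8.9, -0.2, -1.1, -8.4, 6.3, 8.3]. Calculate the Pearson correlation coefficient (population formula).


Pearson correlation coefficient (population):
r = cov(X,Y) / (std(X) * std(Y))
Mean X = 0.7571, Mean Y = 2.3143
Cov(X,Y) = -4.737959
Std(X) = 5.024186, Std(Y) = 5.705493
r = -0.1653

-0.1653


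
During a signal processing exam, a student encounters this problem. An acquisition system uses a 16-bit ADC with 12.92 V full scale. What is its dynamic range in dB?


Dynamic range from full-scale to LSB:
V_min = V_max / 2^bits = 12.92 / 2^16
DR = 20 * log10(V_max / V_min)
   = 20 * log10(2^16)
   = 20 * 16 * log10(2)
   = 96.33 dB

96.33 dB


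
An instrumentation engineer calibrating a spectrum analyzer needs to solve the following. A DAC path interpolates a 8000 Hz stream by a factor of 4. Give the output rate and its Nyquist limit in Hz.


Step 1 — output sample rate after interpolation by L:
fs_out = L * fs_in = 4 * 8000 = 32000 Hz

Step 2 — Nyquist frequency of the output stream:
f_Nyq = fs_out / 2 = 32000 / 2 = 16000.0 Hz

fs_out = 32000 Hz; f_Nyquist = 16000.0 Hz


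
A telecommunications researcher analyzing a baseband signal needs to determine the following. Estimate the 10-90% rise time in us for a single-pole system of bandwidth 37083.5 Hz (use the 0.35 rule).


Rise time from bandwidth relationship:
tr = 0.35 / BW
   = 0.35 / 37083.5
   = 9.438159828e-06 s
   = 9.4382 us

9.4382 us


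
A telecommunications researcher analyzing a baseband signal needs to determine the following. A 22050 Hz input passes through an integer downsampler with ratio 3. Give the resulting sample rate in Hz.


Decimation reduces the sample rate:
fs_out = fs_in / M
       = 22050 / 3
       = 7350.0 Hz

7350.0 Hz


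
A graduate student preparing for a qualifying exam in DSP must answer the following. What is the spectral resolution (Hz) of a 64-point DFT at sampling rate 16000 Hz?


DFT frequency resolution:
df = fs / N
   = 16000 / 64
   = 250.0 Hz

250.0 Hz


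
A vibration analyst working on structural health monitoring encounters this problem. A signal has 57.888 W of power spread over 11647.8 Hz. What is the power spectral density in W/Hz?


Power spectral density:
PSD = P / BW
    = 57.888 / 11647.8
    = 0.00496987 W/Hz

0.00496987 W/Hz


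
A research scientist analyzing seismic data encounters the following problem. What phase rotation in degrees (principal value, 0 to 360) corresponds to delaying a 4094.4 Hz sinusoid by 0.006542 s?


Phase shift from frequency and time delay:
phi = 360 * f * t_delay
    = 360 * 4094.4 * 0.006542
    = 9642.8 degrees
    mod 360 = 282.8 degrees

282.8 degrees


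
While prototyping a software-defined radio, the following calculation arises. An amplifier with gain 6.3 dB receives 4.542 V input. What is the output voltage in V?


Output voltage from dB gain:
V_out = V_in * 10^(gain_dB / 20)
      = 4.542 * 10^(6.3 / 20)
      = 4.542 * 2.06538
      = 9.381 V

9.381 V


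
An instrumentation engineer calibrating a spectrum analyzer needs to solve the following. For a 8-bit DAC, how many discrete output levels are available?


Number of quantization levels = 2^N
= 2^8
= 256

256


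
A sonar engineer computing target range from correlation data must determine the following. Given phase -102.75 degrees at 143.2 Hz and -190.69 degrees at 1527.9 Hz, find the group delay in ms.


Group delay from phase difference:
tau = -d(phi)/d(omega)
d(phi) = -87.94 deg = -1.534843 rad
d(omega) = 2*pi*(1527.9 - 143.2) = 8700.3267 rad/s
tau = -(-1.534843) / 8700.3267
    = 0.1764 ms

0.1764 ms


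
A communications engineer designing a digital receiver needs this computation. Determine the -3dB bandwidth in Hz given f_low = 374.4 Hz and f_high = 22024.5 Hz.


Bandwidth is the difference of -3dB frequencies:
BW = f_high - f_low
   = 22024.5 - 374.4
   = 21650.1 Hz

21650.1 Hz


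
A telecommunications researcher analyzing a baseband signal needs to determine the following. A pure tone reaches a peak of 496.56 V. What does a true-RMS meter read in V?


RMS voltage for a sinusoidal waveform:
V_rms = V_peak / sqrt(2)
      = 496.56 / 1.414214
      = 351.121 V

351.121 V


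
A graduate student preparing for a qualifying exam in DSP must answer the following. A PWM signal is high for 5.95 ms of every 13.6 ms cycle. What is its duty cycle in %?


Duty cycle as a percentage:
DC = (t_on / T) * 100
   = (5.95 / 13.6) * 100
   = 0.4375 * 100
   = 43.75 %

43.75 %


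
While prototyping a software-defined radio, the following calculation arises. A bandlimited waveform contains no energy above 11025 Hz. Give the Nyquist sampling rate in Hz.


The Nyquist rate is twice the maximum frequency component.
fs_min = 2 * fmax
      = 2 * 11025
      = 22050 Hz

22050


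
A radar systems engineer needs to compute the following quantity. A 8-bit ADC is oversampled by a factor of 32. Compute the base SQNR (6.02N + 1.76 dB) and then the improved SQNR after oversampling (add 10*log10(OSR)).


Step 1 — baseline SQNR at Nyquist:
SQNR_base = 6.02*N + 1.76
          = 6.02*8 + 1.76
          = 49.92 dB

Step 2 — oversampling processing gain:
G = 10*log10(OSR) = 10*log10(32) = 15.05 dB

Step 3 — total:
SQNR_total = 49.92 + 15.05 = 64.97 dB

Base SQNR = 49.92 dB; oversampled SQNR = 64.97 dB


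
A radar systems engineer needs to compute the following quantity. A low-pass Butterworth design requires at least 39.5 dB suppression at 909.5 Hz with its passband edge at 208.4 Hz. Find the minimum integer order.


Butterworth filter order formula:
n = log10(10^(A/10) - 1) / (2 * log10(f_stop/f_pass))
10^(39.5/10) - 1 = 8911.5094
f_stop/f_pass = 909.5 / 208.4 = 4.3642
n = 3.0864 -> ceil = 4

4


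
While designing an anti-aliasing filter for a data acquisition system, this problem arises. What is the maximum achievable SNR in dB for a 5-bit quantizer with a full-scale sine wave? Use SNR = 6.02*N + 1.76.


Theoretical SNR for a full-scale sinusoid:
SNR = 6.02 * N + 1.76
    = 6.02 * 5 + 1.76
    = 30.1 + 1.76
    = 31.86 dB

31.86 dB


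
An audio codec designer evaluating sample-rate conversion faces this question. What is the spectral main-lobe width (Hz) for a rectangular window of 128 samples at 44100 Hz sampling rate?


Main lobe width for a rectangular window:
Width = 2 * fs / N
      = 2 * 44100 / 128
      = 88200 / 128
      = 689.062 Hz

689.062 Hz


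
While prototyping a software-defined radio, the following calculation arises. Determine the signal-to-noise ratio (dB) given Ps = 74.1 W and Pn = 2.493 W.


SNR in decibels:
SNR = 10 * log10(Ps / Pn)
    = 10 * log10(74.1 / 2.493)
    = 10 * log10(29.7232)
    = 10 * 1.4731
    = 14.73 dB

14.73 dB


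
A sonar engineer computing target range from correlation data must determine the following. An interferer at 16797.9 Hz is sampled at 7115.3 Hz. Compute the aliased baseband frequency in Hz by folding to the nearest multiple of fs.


Compute the nearest integer multiple of fs to the signal:
n = round(16797.9 / 7115.3) = 2
f_alias = |16797.9 - 2 * 7115.3|
        = |16797.9 - 14230.6|
        = 2567.3 Hz

2567.3


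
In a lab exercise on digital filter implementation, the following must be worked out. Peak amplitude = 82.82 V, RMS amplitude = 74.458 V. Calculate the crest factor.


Crest factor is the ratio of peak to RMS:
CF = V_peak / V_rms
   = 82.82 / 74.458
   = 1.1123

1.1123


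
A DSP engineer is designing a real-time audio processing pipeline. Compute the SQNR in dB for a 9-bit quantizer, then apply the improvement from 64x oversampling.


Step 1 — baseline SQNR at Nyquist:
SQNR_base = 6.02*N + 1.76
          = 6.02*9 + 1.76
          = 55.94 dB

Step 2 — oversampling processing gain:
G = 10*log10(OSR) = 10*log10(64) = 18.06 dB

Step 3 — total:
SQNR_total = 55.94 + 18.06 = 74.0 dB

Base SQNR = 55.94 dB; oversampled SQNR = 74.0 dB


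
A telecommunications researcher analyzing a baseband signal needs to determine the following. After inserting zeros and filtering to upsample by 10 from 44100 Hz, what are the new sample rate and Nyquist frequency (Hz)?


Step 1 — output sample rate after interpolation by L:
fs_out = L * fs_in = 10 * 44100 = 441000 Hz

Step 2 — Nyquist frequency of the output stream:
f_Nyq = fs_out / 2 = 441000 / 2 = 220500.0 Hz

fs_out = 441000 Hz; f_Nyquist = 220500.0 Hz


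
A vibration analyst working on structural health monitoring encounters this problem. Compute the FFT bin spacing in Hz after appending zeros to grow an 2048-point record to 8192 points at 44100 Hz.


Frequency resolution after zero-padding:
N_padded = 2048 * 4 = 8192
df = fs / N_padded
   = 44100 / 8192
   = 5.3833 Hz

5.3833 Hz


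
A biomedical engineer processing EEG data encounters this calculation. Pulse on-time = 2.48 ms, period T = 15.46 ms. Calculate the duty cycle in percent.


Duty cycle as a percentage:
DC = (t_on / T) * 100
   = (2.48 / 15.46) * 100
   = 0.160414 * 100
   = 16.04 %

16.04 %


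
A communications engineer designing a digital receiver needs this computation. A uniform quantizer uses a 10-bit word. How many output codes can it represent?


Number of quantization levels = 2^N
= 2^10
= 1024

1024


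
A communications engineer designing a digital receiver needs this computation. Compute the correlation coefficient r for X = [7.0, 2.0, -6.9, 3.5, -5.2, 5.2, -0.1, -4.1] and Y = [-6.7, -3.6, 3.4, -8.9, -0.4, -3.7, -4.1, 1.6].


Pearson correlation coefficient (population):
r = cov(X,Y) / (std(X) * std(Y))
Mean X = 0.175, Mean Y = -2.8
Cov(X,Y) = -16.0125
Std(X) = 4.789507, Std(Y) = 3.858756
r = -0.8664

-0.8664


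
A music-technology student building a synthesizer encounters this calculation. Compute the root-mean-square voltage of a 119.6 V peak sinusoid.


RMS voltage for a sinusoidal waveform:
V_rms = V_peak / sqrt(2)
      = 119.6 / 1.414214
      = 84.57 V

84.57 V


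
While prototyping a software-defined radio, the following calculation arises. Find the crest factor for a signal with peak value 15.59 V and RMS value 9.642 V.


Crest factor is the ratio of peak to RMS:
CF = V_peak / V_rms
   = 15.59 / 9.642
   = 1.6169

1.6169


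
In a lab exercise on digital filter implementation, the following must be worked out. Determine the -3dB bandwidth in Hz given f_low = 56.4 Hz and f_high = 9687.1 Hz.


Bandwidth is the difference of -3dB frequencies:
BW = f_high - f_low
   = 9687.1 - 56.4
   = 9630.7 Hz

9630.7 Hz


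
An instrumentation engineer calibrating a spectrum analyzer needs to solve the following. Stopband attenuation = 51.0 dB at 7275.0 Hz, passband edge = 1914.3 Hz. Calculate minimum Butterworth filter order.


Butterworth filter order formula:
n = log10(10^(A/10) - 1) / (2 * log10(f_stop/f_pass))
10^(51.0/10) - 1 = 125891.5412
f_stop/f_pass = 7275.0 / 1914.3 = 3.8003
n = 4.3979 -> ceil = 5

5


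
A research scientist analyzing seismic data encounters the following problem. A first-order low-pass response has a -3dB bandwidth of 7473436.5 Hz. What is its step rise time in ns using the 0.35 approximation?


Rise time from bandwidth relationship:
tr = 0.35 / BW
   = 0.35 / 7473436.5
   = 4.683253815e-08 s
   = 46.8325 ns

46.8325 ns


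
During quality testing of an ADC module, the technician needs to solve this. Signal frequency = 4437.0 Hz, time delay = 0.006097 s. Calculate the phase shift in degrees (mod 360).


Phase shift from frequency and time delay:
phi = 360 * f * t_delay
    = 360 * 4437.0 * 0.006097
    = 9738.86 degrees
    mod 360 = 18.86 degrees

18.86 degrees


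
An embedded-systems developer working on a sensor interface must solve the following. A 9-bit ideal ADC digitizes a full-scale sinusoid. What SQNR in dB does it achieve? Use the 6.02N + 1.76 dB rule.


Theoretical SNR for a full-scale sinusoid:
SNR = 6.02 * N + 1.76
    = 6.02 * 9 + 1.76
    = 54.18 + 1.76
    = 55.94 dB

55.94 dB


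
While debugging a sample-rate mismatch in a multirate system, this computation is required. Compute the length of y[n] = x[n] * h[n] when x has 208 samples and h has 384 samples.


Linear convolution output length:
L = N + M - 1
  = 208 + 384 - 1
  = 591 samples

591


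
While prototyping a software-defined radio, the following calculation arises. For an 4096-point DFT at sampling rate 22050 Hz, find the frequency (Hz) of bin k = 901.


Frequency of DFT bin k:
f_k = k * fs / N
    = 901 * 22050 / 4096
    = 19867050 / 4096
    = 4850.354 Hz

4850.354 Hz


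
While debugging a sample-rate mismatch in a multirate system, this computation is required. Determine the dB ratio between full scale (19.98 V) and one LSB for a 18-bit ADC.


Dynamic range from full-scale to LSB:
V_min = V_max / 2^bits = 19.98 / 2^18
DR = 20 * log10(V_max / V_min)
   = 20 * log10(2^18)
   = 20 * 18 * log10(2)
   = 108.37 dB

108.37 dB


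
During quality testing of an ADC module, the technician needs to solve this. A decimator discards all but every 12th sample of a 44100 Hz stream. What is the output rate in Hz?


Decimation reduces the sample rate:
fs_out = fs_in / M
       = 44100 / 12
       = 3675.0 Hz

3675.0 Hz


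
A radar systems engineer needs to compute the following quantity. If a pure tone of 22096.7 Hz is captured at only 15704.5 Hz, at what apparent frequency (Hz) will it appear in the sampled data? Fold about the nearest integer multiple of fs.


Compute the nearest integer multiple of fs to the signal:
n = round(22096.7 / 15704.5) = 1
f_alias = |22096.7 - 1 * 15704.5|
        = |22096.7 - 15704.5|
        = 6392.2 Hz

6392.2


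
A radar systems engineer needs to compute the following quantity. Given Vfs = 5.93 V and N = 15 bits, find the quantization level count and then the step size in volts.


Step 1 — number of quantization levels:
L = 2^N = 2^15 = 32768

Step 2 — LSB step size:
delta = Vfs / L
      = 5.93 / 32768
      = 0.00018097 V

Levels = 32768; step size = 0.00018097 V


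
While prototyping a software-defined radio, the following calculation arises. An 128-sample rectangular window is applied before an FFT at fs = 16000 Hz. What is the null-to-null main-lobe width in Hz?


Main lobe width for a rectangular window:
Width = 2 * fs / N
      = 2 * 16000 / 128
      = 32000 / 128
      = 250.0 Hz

250.0 Hz


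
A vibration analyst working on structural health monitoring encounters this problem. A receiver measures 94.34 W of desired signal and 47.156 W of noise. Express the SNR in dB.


SNR in decibels:
SNR = 10 * log10(Ps / Pn)
    = 10 * log10(94.34 / 47.156)
    = 10 * log10(2.0006)
    = 10 * 0.3012
    = 3.01 dB

3.01 dB


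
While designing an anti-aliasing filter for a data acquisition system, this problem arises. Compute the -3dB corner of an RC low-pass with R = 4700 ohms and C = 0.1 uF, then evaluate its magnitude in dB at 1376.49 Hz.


Step 1 — cutoff frequency:
fc = 1 / (2*pi*R*C)
C = 0.1 uF = 1e-07 F
fc = 1 / (2*pi*4700*1e-07)
   = 338.628 Hz

Step 2 — magnitude at f = 1376.49 Hz:
|H(f)| = 1 / sqrt(1 + (f/fc)^2)
f/fc = 1376.49 / 338.628 = 4.064903
|H| = 1 / sqrt(1 + 16.523436) = 0.2388858
|H|_dB = 20*log10(0.2388858) = -12.44 dB

fc = 338.628 Hz; |H(1376.49 Hz)| = -12.44 dB


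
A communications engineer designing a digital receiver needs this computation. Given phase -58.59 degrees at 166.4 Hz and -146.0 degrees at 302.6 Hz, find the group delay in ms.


Group delay from phase difference:
tau = -d(phi)/d(omega)
d(phi) = -87.41 deg = -1.525592 rad
d(omega) = 2*pi*(302.6 - 166.4) = 855.7698 rad/s
tau = -(-1.525592) / 855.7698
    = 1.7827 ms

1.7827 ms


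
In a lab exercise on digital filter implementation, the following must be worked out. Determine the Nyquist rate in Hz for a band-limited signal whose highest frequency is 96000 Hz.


The Nyquist rate is twice the maximum frequency component.
fs_min = 2 * fmax
      = 2 * 96000
      = 192000 Hz

192000


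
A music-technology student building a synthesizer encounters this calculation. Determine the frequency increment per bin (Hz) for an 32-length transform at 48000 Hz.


DFT frequency resolution:
df = fs / N
   = 48000 / 32
   = 1500.0 Hz

1500.0 Hz


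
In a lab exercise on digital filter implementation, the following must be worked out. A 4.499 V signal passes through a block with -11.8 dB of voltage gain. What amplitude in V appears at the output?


Output voltage from dB gain:
V_out = V_in * 10^(gain_dB / 20)
      = 4.499 * 10^(-11.8 / 20)
      = 4.499 * 0.25704
      = 1.1564 V

1.1564 V


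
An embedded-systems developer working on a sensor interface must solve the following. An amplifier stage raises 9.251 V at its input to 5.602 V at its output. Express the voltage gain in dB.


Voltage gain in dB:
G = 20 * log10(Vout / Vin)
  = 20 * log10(5.602 / 9.251)
  = 20 * log10(0.605556)
  = 20 * -0.217846
  = -4.36 dB

-4.36 dB


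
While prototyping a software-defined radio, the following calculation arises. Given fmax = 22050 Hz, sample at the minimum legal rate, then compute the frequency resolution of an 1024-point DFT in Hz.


Step 1 — Nyquist sampling rate:
fs = 2 * fmax = 2 * 22050 = 44100 Hz

Step 2 — DFT bin spacing:
df = fs / N = 44100 / 1024 = 43.0664 Hz

43.0664 Hz
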